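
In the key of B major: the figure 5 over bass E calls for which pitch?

Counting 4 letter steps above E lands on B; in B major, that letter is B.

B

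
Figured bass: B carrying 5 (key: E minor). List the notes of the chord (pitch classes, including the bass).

B, D, F#

The written figures 5 are shorthand for 5/3: the 3 is implied.
A third above B in this key is D.
A fifth above B in this key is F#.
Together with the bass B, this spells B minor in root position.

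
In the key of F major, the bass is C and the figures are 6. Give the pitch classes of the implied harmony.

C, E, A

The written figures 6 are shorthand for 6/3: the 3 is implied.
A third above C in this key is E.
A sixth above C in this key is A.
Together with the bass C, this spells A minor in first inversion.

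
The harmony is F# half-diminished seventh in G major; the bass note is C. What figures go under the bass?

4/3

C is the fifth of F# half-diminished seventh, so the chord is in second inversion.
A seventh chord in second inversion is figured 6/4/3, conventionally abbreviated 4/3.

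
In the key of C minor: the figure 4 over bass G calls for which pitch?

C

Counting 3 letter steps above G lands on C; in C minor, that letter is C.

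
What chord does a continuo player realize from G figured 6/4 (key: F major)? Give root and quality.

C major

The figures 6/4 indicate a triad in second inversion.
In second inversion the root lies a fourth above the bass: a fourth above G in F major is C.
The chord tones are G, C, E, giving C major.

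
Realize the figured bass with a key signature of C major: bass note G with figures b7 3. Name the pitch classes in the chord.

The written figures b7 3 are shorthand for 7/5/3: the 5 is implied.
A third above G in this key is B.
A fifth above G in this key is D.
A seventh above G in this key is F, lowered to Fb by the flat.

G, B, D, Fb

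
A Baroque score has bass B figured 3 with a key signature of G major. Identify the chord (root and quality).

The figures 3 indicate a triad in root position.
In root position the bass is the root, so the root is B.
The chord tones are B, D, F#, giving B minor.

B minor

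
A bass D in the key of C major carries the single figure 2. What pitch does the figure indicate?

Counting 1 letter step above D lands on E; in C major, that letter is E.

E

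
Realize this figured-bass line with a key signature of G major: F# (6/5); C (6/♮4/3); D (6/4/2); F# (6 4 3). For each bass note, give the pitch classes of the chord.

F# (6/5/3): F#, A, C, D.
C (6/♮4/3): C, E, F, A.
D (6/4/2): D, E, G, B.
F# (6/4/3): F#, A, B, D.

F#, A, C, D | C, E, F, A | D, E, G, B | F#, A, B, D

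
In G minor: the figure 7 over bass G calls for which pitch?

F

Counting 6 letter steps above G lands on F; in G minor, that letter is F.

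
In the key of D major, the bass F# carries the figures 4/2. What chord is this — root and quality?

G major seventh

The figures 4/2 indicate a seventh chord in third inversion.
In third inversion the root lies a second above the bass: a second above F# in D major is G.
The chord tones are F#, G, B, D, giving G major seventh.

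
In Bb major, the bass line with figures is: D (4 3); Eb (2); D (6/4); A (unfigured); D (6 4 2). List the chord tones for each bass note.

D (6/4/3): D, F, G, Bb.
Eb (6/4/2): Eb, F, A, C.
D (6/4): D, G, Bb.
A (5/3): A, C, Eb.
D (6/4/2): D, Eb, G, Bb.

D, F, G, Bb | Eb, F, A, C | D, G, Bb | A, C, Eb | D, Eb, G, Bb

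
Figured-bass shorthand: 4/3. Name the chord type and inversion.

seventh chord, second inversion

4/3 is shorthand for 6/4/3.
Intervals of 6/4/3 above the bass form a seventh chord; the bass is the fifth, so this is second inversion.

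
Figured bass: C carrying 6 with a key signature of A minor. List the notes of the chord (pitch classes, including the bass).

C, E, A

The written figures 6 are shorthand for 6/3: the 3 is implied.
A third above C in this key is E.
A sixth above C in this key is A.
Together with the bass C, this spells A minor in first inversion.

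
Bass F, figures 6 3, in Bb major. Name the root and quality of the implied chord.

D minor

The figures 6 3 indicate a triad in first inversion.
In first inversion the root lies a sixth above the bass: a sixth above F in Bb major is D.
The chord tones are F, A, D, giving D minor.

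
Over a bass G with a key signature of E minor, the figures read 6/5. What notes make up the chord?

G, B, D, E

The written figures 6/5 are shorthand for 6/5/3: the 3 is implied.
A third above G in this key is B.
A fifth above G in this key is D.
A sixth above G in this key is E.
Together with the bass G, this spells E minor seventh in first inversion.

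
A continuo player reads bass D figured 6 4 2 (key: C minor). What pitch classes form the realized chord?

D, Eb, G, Bb

A second above D in this key is Eb.
A fourth above D in this key is G.
A sixth above D in this key is Bb.
Together with the bass D, this spells Eb major seventh in third inversion.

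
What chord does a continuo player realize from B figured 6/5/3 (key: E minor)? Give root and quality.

G major seventh

The figures 6/5/3 indicate a seventh chord in first inversion.
In first inversion the root lies a sixth above the bass: a sixth above B in E minor is G.
The chord tones are B, D, F#, G, giving G major seventh.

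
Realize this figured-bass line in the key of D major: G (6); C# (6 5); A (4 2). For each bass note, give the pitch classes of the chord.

G (6/3): G, B, E.
C# (6/5/3): C#, E, G, A.
A (6/4/2): A, B, D, F#.

G, B, E | C#, E, G, A | A, B, D, F#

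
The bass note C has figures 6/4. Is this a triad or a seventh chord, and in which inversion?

Intervals of 6/4 above the bass form a triad; the bass is the fifth, so this is second inversion.

triad, second inversion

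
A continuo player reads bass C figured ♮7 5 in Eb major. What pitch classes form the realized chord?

The written figures ♮7 5 are shorthand for 7/5/3: the 3 is implied.
A third above C in this key is Eb.
A fifth above C in this key is G.
A seventh above C in this key is Bb, made natural (B) by the ♮ figure.
Together with the bass C, this spells C minor-major seventh in root position.

C, Eb, G, B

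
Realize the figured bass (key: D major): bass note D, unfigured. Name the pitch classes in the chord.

An unfigured bass implies 5/3.
A third above D in this key is F#.
A fifth above D in this key is A.
Together with the bass D, this spells D major in root position.

D, F#, A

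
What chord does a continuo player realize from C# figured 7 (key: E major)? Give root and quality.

C# minor seventh

The figures 7 indicate a seventh chord in root position.
In root position the bass is the root, so the root is C#.
The chord tones are C#, E, G#, B, giving C# minor seventh.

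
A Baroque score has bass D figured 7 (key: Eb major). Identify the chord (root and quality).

The figures 7 indicate a seventh chord in root position.
In root position the bass is the root, so the root is D.
The chord tones are D, F, Ab, C, giving D half-diminished seventh.

D half-diminished seventh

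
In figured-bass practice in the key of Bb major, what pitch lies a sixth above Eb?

Counting 5 letter steps above Eb lands on C; in Bb major, that letter is C.

C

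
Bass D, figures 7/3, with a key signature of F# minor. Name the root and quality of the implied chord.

D major seventh

The figures 7/3 indicate a seventh chord in root position.
In root position the bass is the root, so the root is D.
The chord tones are D, F#, A, C#, giving D major seventh.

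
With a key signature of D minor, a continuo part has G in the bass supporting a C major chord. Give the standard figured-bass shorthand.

G is the fifth of C major, so the chord is in second inversion.
A triad in second inversion is figured 6/4, conventionally abbreviated 6/4.

6/4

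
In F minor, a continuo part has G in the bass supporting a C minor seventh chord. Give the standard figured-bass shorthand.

G is the fifth of C minor seventh, so the chord is in second inversion.
A seventh chord in second inversion is figured 6/4/3, conventionally abbreviated 4/3.

4/3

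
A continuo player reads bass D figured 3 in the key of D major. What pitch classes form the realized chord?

D, F#, A

The written figures 3 are shorthand for 5/3: the 5 is implied.
A third above D in this key is F#.
A fifth above D in this key is A.
Together with the bass D, this spells D major in root position.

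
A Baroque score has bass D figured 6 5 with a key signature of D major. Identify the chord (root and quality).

B minor seventh

The figures 6 5 indicate a seventh chord in first inversion.
In first inversion the root lies a sixth above the bass: a sixth above D in D major is B.
The chord tones are D, F#, A, B, giving B minor seventh.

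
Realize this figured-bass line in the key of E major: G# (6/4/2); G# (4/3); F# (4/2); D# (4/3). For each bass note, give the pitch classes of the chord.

G# (6/4/2): G#, A, C#, E.
G# (6/4/3): G#, B, C#, E.
F# (6/4/2): F#, G#, B, D#.
D# (6/4/3): D#, F#, G#, B.

G#, A, C#, E | G#, B, C#, E | F#, G#, B, D# | D#, F#, G#, B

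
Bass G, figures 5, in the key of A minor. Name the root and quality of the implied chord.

G major

The figures 5 indicate a triad in root position.
In root position the bass is the root, so the root is G.
The chord tones are G, B, D, giving G major.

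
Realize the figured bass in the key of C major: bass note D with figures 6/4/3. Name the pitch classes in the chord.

D, F, G, B

A third above D in this key is F.
A fourth above D in this key is G.
A sixth above D in this key is B.
Together with the bass D, this spells G dominant seventh in second inversion.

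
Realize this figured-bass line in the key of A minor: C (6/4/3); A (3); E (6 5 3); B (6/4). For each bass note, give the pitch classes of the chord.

C (6/4/3): C, E, F, A.
A (5/3): A, C, E.
E (6/5/3): E, G, B, C.
B (6/4): B, E, G.

C, E, F, A | A, C, E | E, G, B, C | B, E, G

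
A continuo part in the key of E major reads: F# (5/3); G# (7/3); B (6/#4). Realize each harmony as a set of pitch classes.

F#, A, C# | G#, B, D#, F# | B, E#, G#

F# (5/3): F#, A, C#.
G# (7/5/3): G#, B, D#, F#.
B (6/#4): B, E#, G#.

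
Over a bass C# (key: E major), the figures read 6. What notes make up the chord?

C#, E, A

The written figures 6 are shorthand for 6/3: the 3 is implied.
A third above C# in this key is E.
A sixth above C# in this key is A.
Together with the bass C#, this spells A major in first inversion.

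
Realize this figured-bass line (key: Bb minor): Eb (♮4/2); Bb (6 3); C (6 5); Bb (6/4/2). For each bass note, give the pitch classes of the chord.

Eb (6/♮4/2): Eb, F, A, C.
Bb (6/3): Bb, Db, Gb.
C (6/5/3): C, Eb, Gb, Ab.
Bb (6/4/2): Bb, C, Eb, Gb.

Eb, F, A, C | Bb, Db, Gb | C, Eb, Gb, Ab | Bb, C, Eb, Gb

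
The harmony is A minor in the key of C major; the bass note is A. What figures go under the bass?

no figures

A is the root of A minor, so the chord is in root position.
A triad in root position is figured 5/3, conventionally abbreviated (no figures — root-position triad).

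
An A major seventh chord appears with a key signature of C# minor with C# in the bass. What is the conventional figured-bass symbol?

6/5

C# is the third of A major seventh, so the chord is in first inversion.
A seventh chord in first inversion is figured 6/5/3, conventionally abbreviated 6/5.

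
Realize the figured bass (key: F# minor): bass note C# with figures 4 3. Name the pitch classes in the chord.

C#, E, F#, A

The written figures 4 3 are shorthand for 6/4/3: the 6 is implied.
A third above C# in this key is E.
A fourth above C# in this key is F#.
A sixth above C# in this key is A.
Together with the bass C#, this spells F# minor seventh in second inversion.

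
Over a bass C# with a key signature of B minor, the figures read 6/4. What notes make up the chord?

C#, F#, A

A fourth above C# in this key is F#.
A sixth above C# in this key is A.
Together with the bass C#, this spells F# minor in second inversion.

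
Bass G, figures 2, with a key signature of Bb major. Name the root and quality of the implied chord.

The figures 2 indicate a seventh chord in third inversion.
In third inversion the root lies a second above the bass: a second above G in Bb major is A.
The chord tones are G, A, C, Eb, giving A half-diminished seventh.

A half-diminished seventh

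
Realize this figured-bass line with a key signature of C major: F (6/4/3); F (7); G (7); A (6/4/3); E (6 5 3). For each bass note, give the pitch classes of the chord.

F (6/4/3): F, A, B, D.
F (7/5/3): F, A, C, E.
G (7/5/3): G, B, D, F.
A (6/4/3): A, C, D, F.
E (6/5/3): E, G, B, C.

F, A, B, D | F, A, C, E | G, B, D, F | A, C, D, F | E, G, B, C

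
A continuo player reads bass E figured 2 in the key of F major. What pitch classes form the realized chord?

The written figures 2 are shorthand for 6/4/2: the 6/4 are implied.
A second above E in this key is F.
A fourth above E in this key is A.
A sixth above E in this key is C.
Together with the bass E, this spells F major seventh in third inversion.

E, F, A, C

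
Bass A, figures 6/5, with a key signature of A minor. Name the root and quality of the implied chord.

The figures 6/5 indicate a seventh chord in first inversion.
In first inversion the root lies a sixth above the bass: a sixth above A in A minor is F.
The chord tones are A, C, E, F, giving F major seventh.

F major seventh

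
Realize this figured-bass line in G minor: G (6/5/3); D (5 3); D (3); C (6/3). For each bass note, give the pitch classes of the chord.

G (6/5/3): G, Bb, D, Eb.
D (5/3): D, F, A.
D (5/3): D, F, A.
C (6/3): C, Eb, A.

G, Bb, D, Eb | D, F, A | D, F, A | C, Eb, A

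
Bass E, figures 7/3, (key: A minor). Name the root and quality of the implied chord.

The figures 7/3 indicate a seventh chord in root position.
In root position the bass is the root, so the root is E.
The chord tones are E, G, B, D, giving E minor seventh.

E minor seventh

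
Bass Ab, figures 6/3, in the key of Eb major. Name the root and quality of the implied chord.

F minor

The figures 6/3 indicate a triad in first inversion.
In first inversion the root lies a sixth above the bass: a sixth above Ab in Eb major is F.
The chord tones are Ab, C, F, giving F minor.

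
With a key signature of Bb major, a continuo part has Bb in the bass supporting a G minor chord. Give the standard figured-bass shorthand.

Bb is the third of G minor, so the chord is in first inversion.
A triad in first inversion is figured 6/3, conventionally abbreviated 6.

6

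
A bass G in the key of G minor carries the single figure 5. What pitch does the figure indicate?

Counting 4 letter steps above G lands on D; in G minor, that letter is D.

D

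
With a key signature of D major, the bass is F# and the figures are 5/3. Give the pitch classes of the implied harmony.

F#, A, C#

A third above F# in this key is A.
A fifth above F# in this key is C#.
Together with the bass F#, this spells F# minor in root position.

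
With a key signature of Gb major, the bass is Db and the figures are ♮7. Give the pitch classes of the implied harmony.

The written figures ♮7 are shorthand for 7/5/3: the 5/3 are implied.
A third above Db in this key is F.
A fifth above Db in this key is Ab.
A seventh above Db in this key is Cb, made natural (C) by the ♮ figure.
Together with the bass Db, this spells Db major seventh in root position.

Db, F, Ab, C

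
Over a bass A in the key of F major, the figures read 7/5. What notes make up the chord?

The written figures 7/5 are shorthand for 7/5/3: the 3 is implied.
A third above A in this key is C.
A fifth above A in this key is E.
A seventh above A in this key is G.
Together with the bass A, this spells A minor seventh in root position.

A, C, E, G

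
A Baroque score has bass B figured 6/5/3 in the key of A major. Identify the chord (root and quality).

G# half-diminished seventh

The figures 6/5/3 indicate a seventh chord in first inversion.
In first inversion the root lies a sixth above the bass: a sixth above B in A major is G#.
The chord tones are B, D, F#, G#, giving G# half-diminished seventh.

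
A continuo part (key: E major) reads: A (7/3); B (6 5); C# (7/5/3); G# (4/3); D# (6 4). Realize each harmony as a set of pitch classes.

A, C#, E, G# | B, D#, F#, G# | C#, E, G#, B | G#, B, C#, E | D#, G#, B

A (7/5/3): A, C#, E, G#.
B (6/5/3): B, D#, F#, G#.
C# (7/5/3): C#, E, G#, B.
G# (6/4/3): G#, B, C#, E.
D# (6/4): D#, G#, B.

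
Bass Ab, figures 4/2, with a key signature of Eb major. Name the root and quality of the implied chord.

The figures 4/2 indicate a seventh chord in third inversion.
In third inversion the root lies a second above the bass: a second above Ab in Eb major is Bb.
The chord tones are Ab, Bb, D, F, giving Bb dominant seventh.

Bb dominant seventh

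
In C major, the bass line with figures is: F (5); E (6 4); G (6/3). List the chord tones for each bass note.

F (5/3): F, A, C.
E (6/4): E, A, C.
G (6/3): G, B, E.

F, A, C | E, A, C | G, B, E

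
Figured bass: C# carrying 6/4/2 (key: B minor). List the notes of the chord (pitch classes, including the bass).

C#, D, F#, A

A second above C# in this key is D.
A fourth above C# in this key is F#.
A sixth above C# in this key is A.
Together with the bass C#, this spells D major seventh in third inversion.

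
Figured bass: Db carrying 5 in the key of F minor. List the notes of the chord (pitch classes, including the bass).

The written figures 5 are shorthand for 5/3: the 3 is implied.
A third above Db in this key is F.
A fifth above Db in this key is Ab.
Together with the bass Db, this spells Db major in root position.

Db, F, Ab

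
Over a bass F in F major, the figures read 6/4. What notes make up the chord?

F, Bb, D

A fourth above F in this key is Bb.
A sixth above F in this key is D.
Together with the bass F, this spells Bb major in second inversion.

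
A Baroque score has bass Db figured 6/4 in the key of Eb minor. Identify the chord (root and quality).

Gb major

The figures 6/4 indicate a triad in second inversion.
In second inversion the root lies a fourth above the bass: a fourth above Db in Eb minor is Gb.
The chord tones are Db, Gb, Bb, giving Gb major.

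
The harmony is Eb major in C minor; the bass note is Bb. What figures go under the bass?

Bb is the fifth of Eb major, so the chord is in second inversion.
A triad in second inversion is figured 6/4, conventionally abbreviated 6/4.

6/4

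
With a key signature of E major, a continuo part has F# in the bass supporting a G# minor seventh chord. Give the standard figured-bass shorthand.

4/2

F# is the seventh of G# minor seventh, so the chord is in third inversion.
A seventh chord in third inversion is figured 6/4/2, conventionally abbreviated 4/2.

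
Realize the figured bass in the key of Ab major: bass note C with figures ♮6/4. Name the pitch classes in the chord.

A fourth above C in this key is F.
A sixth above C in this key is Ab, made natural (A) by the ♮ figure.
Together with the bass C, this spells F major in second inversion.

C, F, A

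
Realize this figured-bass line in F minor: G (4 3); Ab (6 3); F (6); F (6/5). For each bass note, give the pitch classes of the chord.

G, Bb, C, Eb | Ab, C, F | F, Ab, Db | F, Ab, C, Db

G (6/4/3): G, Bb, C, Eb.
Ab (6/3): Ab, C, F.
F (6/3): F, Ab, Db.
F (6/5/3): F, Ab, C, Db.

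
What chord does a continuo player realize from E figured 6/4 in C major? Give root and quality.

The figures 6/4 indicate a triad in second inversion.
In second inversion the root lies a fourth above the bass: a fourth above E in C major is A.
The chord tones are E, A, C, giving A minor.

A minor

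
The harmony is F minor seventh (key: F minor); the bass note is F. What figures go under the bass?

7

F is the root of F minor seventh, so the chord is in root position.
A seventh chord in root position is figured 7/5/3, conventionally abbreviated 7.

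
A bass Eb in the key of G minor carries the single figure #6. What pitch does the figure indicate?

C#

Counting 5 letter steps above Eb lands on C; in G minor, that letter is C.
The #6 figure raises it a semitone, giving C#.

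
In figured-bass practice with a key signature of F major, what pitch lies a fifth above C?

Counting 4 letter steps above C lands on G; in F major, that letter is G.

G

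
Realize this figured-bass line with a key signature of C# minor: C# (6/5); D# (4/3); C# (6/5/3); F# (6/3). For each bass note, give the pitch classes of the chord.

C# (6/5/3): C#, E, G#, A.
D# (6/4/3): D#, F#, G#, B.
C# (6/5/3): C#, E, G#, A.
F# (6/3): F#, A, D#.

C#, E, G#, A | D#, F#, G#, B | C#, E, G#, A | F#, A, D#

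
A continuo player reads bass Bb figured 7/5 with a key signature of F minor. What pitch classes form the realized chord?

Bb, Db, F, Ab

The written figures 7/5 are shorthand for 7/5/3: the 3 is implied.
A third above Bb in this key is Db.
A fifth above Bb in this key is F.
A seventh above Bb in this key is Ab.
Together with the bass Bb, this spells Bb minor seventh in root position.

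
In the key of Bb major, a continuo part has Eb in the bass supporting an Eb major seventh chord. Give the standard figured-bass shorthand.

Eb is the root of Eb major seventh, so the chord is in root position.
A seventh chord in root position is figured 7/5/3, conventionally abbreviated 7.

7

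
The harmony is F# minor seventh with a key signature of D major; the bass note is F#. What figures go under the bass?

7

F# is the root of F# minor seventh, so the chord is in root position.
A seventh chord in root position is figured 7/5/3, conventionally abbreviated 7.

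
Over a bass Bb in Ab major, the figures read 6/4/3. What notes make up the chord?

A third above Bb in this key is Db.
A fourth above Bb in this key is Eb.
A sixth above Bb in this key is G.
Together with the bass Bb, this spells Eb dominant seventh in second inversion.

Bb, Db, Eb, G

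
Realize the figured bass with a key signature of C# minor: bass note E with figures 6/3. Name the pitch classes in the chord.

E, G#, C#

A third above E in this key is G#.
A sixth above E in this key is C#.
Together with the bass E, this spells C# minor in first inversion.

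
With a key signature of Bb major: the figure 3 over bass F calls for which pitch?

Counting 2 letter steps above F lands on A; in Bb major, that letter is A.

A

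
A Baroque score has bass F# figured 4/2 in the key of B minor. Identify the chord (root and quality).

The figures 4/2 indicate a seventh chord in third inversion.
In third inversion the root lies a second above the bass: a second above F# in B minor is G.
The chord tones are F#, G, B, D, giving G major seventh.

G major seventh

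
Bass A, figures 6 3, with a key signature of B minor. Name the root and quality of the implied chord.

F# minor

The figures 6 3 indicate a triad in first inversion.
In first inversion the root lies a sixth above the bass: a sixth above A in B minor is F#.
The chord tones are A, C#, F#, giving F# minor.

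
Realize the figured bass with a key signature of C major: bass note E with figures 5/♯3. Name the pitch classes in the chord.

A third above E in this key is G, raised to G# by the sharp.
A fifth above E in this key is B.
Together with the bass E, this spells E major in root position.

E, G#, B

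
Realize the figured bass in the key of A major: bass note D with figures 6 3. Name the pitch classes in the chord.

A third above D in this key is F#.
A sixth above D in this key is B.
Together with the bass D, this spells B minor in first inversion.

D, F#, B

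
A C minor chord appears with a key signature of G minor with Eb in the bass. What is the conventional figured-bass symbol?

Eb is the third of C minor, so the chord is in first inversion.
A triad in first inversion is figured 6/3, conventionally abbreviated 6.

6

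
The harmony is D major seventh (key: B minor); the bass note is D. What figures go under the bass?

7

D is the root of D major seventh, so the chord is in root position.
A seventh chord in root position is figured 7/5/3, conventionally abbreviated 7.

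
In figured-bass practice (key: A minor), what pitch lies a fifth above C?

G

Counting 4 letter steps above C lands on G; in A minor, that letter is G.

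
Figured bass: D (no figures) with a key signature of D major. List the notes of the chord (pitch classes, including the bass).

An unfigured bass implies 5/3.
A third above D in this key is F#.
A fifth above D in this key is A.
Together with the bass D, this spells D major in root position.

D, F#, A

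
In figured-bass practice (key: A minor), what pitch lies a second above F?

G

Counting 1 letter step above F lands on G; in A minor, that letter is G.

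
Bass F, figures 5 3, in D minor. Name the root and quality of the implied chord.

The figures 5 3 indicate a triad in root position.
In root position the bass is the root, so the root is F.
The chord tones are F, A, C, giving F major.

F major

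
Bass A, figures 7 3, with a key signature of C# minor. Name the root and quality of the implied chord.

The figures 7 3 indicate a seventh chord in root position.
In root position the bass is the root, so the root is A.
The chord tones are A, C#, E, G#, giving A major seventh.

A major seventh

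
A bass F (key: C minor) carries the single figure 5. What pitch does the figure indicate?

Counting 4 letter steps above F lands on C; in C minor, that letter is C.

C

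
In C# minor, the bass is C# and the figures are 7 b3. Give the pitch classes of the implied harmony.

C#, Eb, G#, B

The written figures 7 b3 are shorthand for 7/5/3: the 5 is implied.
A third above C# in this key is E, lowered to Eb by the flat.
A fifth above C# in this key is G#.
A seventh above C# in this key is B.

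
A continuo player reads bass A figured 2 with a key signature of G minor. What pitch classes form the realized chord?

The written figures 2 are shorthand for 6/4/2: the 6/4 are implied.
A second above A in this key is Bb.
A fourth above A in this key is D.
A sixth above A in this key is F.
Together with the bass A, this spells Bb major seventh in third inversion.

A, Bb, D, F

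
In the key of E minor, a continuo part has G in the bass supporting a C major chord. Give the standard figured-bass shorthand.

G is the fifth of C major, so the chord is in second inversion.
A triad in second inversion is figured 6/4, conventionally abbreviated 6/4.

6/4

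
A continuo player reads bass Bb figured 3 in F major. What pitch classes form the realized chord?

The written figures 3 are shorthand for 5/3: the 5 is implied.
A third above Bb in this key is D.
A fifth above Bb in this key is F.
Together with the bass Bb, this spells Bb major in root position.

Bb, D, F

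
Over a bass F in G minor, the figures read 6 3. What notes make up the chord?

A third above F in this key is A.
A sixth above F in this key is D.
Together with the bass F, this spells D minor in first inversion.

F, A, D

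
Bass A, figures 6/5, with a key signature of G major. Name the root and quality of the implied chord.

F# half-diminished seventh

The figures 6/5 indicate a seventh chord in first inversion.
In first inversion the root lies a sixth above the bass: a sixth above A in G major is F#.
The chord tones are A, C, E, F#, giving F# half-diminished seventh.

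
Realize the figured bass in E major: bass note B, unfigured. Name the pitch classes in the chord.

An unfigured bass implies 5/3.
A third above B in this key is D#.
A fifth above B in this key is F#.
Together with the bass B, this spells B major in root position.

B, D#, F#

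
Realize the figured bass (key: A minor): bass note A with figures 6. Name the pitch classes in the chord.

The written figures 6 are shorthand for 6/3: the 3 is implied.
A third above A in this key is C.
A sixth above A in this key is F.
Together with the bass A, this spells F major in first inversion.

A, C, F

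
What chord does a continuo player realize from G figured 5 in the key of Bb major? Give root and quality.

G minor

The figures 5 indicate a triad in root position.
In root position the bass is the root, so the root is G.
The chord tones are G, Bb, D, giving G minor.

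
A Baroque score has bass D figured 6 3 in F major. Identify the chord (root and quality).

Bb major

The figures 6 3 indicate a triad in first inversion.
In first inversion the root lies a sixth above the bass: a sixth above D in F major is Bb.
The chord tones are D, F, Bb, giving Bb major.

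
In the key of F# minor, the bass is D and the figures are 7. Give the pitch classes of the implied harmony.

The written figures 7 are shorthand for 7/5/3: the 5/3 are implied.
A third above D in this key is F#.
A fifth above D in this key is A.
A seventh above D in this key is C#.
Together with the bass D, this spells D major seventh in root position.

D, F#, A, C#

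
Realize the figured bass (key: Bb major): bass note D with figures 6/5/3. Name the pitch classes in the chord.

D, F, A, Bb

A third above D in this key is F.
A fifth above D in this key is A.
A sixth above D in this key is Bb.
Together with the bass D, this spells Bb major seventh in first inversion.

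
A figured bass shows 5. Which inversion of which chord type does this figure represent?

5 is shorthand for 5/3.
Intervals of 5/3 above the bass form a triad; the bass is the root, so this is root position.

triad, root position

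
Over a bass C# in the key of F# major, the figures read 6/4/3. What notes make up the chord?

A third above C# in this key is E#.
A fourth above C# in this key is F#.
A sixth above C# in this key is A#.
Together with the bass C#, this spells F# major seventh in second inversion.

C#, E#, F#, A#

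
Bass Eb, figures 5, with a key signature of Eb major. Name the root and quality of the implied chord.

Eb major

The figures 5 indicate a triad in root position.
In root position the bass is the root, so the root is Eb.
The chord tones are Eb, G, Bb, giving Eb major.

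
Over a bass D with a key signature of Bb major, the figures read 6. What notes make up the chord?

D, F, Bb

The written figures 6 are shorthand for 6/3: the 3 is implied.
A third above D in this key is F.
A sixth above D in this key is Bb.
Together with the bass D, this spells Bb major in first inversion.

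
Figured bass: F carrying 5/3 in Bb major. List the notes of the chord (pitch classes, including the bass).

A third above F in this key is A.
A fifth above F in this key is C.
Together with the bass F, this spells F major in root position.

F, A, C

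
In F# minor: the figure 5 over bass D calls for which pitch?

Counting 4 letter steps above D lands on A; in F# minor, that letter is A.

A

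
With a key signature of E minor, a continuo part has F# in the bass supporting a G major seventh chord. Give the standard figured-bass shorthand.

4/2

F# is the seventh of G major seventh, so the chord is in third inversion.
A seventh chord in third inversion is figured 6/4/2, conventionally abbreviated 4/2.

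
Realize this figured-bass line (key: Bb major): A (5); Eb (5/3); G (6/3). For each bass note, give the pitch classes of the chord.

A, C, Eb | Eb, G, Bb | G, Bb, Eb

A (5/3): A, C, Eb.
Eb (5/3): Eb, G, Bb.
G (6/3): G, Bb, Eb.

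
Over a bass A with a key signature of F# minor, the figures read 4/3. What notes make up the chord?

The written figures 4/3 are shorthand for 6/4/3: the 6 is implied.
A third above A in this key is C#.
A fourth above A in this key is D.
A sixth above A in this key is F#.
Together with the bass A, this spells D major seventh in second inversion.

A, C#, D, F#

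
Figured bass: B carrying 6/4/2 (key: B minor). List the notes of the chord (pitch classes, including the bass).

B, C#, E, G

A second above B in this key is C#.
A fourth above B in this key is E.
A sixth above B in this key is G.
Together with the bass B, this spells C# half-diminished seventh in third inversion.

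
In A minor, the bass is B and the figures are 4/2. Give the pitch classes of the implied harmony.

B, C, E, G

The written figures 4/2 are shorthand for 6/4/2: the 6 is implied.
A second above B in this key is C.
A fourth above B in this key is E.
A sixth above B in this key is G.
Together with the bass B, this spells C major seventh in third inversion.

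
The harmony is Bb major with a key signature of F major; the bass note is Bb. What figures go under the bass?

no figures

Bb is the root of Bb major, so the chord is in root position.
A triad in root position is figured 5/3, conventionally abbreviated (no figures — root-position triad).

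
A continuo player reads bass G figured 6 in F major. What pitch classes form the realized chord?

The written figures 6 are shorthand for 6/3: the 3 is implied.
A third above G in this key is Bb.
A sixth above G in this key is E.
Together with the bass G, this spells E diminished in first inversion.

G, Bb, E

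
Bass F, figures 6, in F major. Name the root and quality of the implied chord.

D minor

The figures 6 indicate a triad in first inversion.
In first inversion the root lies a sixth above the bass: a sixth above F in F major is D.
The chord tones are F, A, D, giving D minor.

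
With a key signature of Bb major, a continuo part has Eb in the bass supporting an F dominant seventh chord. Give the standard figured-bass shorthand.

4/2

Eb is the seventh of F dominant seventh, so the chord is in third inversion.
A seventh chord in third inversion is figured 6/4/2, conventionally abbreviated 4/2.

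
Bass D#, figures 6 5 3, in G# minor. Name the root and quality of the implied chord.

The figures 6 5 3 indicate a seventh chord in first inversion.
In first inversion the root lies a sixth above the bass: a sixth above D# in G# minor is B.
The chord tones are D#, F#, A#, B, giving B major seventh.

B major seventh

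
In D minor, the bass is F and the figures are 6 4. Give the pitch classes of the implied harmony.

A fourth above F in this key is Bb.
A sixth above F in this key is D.
Together with the bass F, this spells Bb major in second inversion.

F, Bb, D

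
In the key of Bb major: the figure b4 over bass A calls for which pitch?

Db

Counting 3 letter steps above A lands on D; in Bb major, that letter is D.
The b4 figure lowers it a semitone, giving Db.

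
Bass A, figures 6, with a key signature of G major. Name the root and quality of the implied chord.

F# diminished

The figures 6 indicate a triad in first inversion.
In first inversion the root lies a sixth above the bass: a sixth above A in G major is F#.
The chord tones are A, C, F#, giving F# diminished.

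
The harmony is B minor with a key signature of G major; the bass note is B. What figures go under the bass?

B is the root of B minor, so the chord is in root position.
A triad in root position is figured 5/3, conventionally abbreviated (no figures — root-position triad).

no figures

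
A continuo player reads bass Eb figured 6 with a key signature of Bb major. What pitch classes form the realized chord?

The written figures 6 are shorthand for 6/3: the 3 is implied.
A third above Eb in this key is G.
A sixth above Eb in this key is C.
Together with the bass Eb, this spells C minor in first inversion.

Eb, G, C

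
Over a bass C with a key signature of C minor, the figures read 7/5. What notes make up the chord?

The written figures 7/5 are shorthand for 7/5/3: the 3 is implied.
A third above C in this key is Eb.
A fifth above C in this key is G.
A seventh above C in this key is Bb.
Together with the bass C, this spells C minor seventh in root position.

C, Eb, G, Bb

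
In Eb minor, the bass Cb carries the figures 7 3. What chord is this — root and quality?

Cb major seventh

The figures 7 3 indicate a seventh chord in root position.
In root position the bass is the root, so the root is Cb.
The chord tones are Cb, Eb, Gb, Bb, giving Cb major seventh.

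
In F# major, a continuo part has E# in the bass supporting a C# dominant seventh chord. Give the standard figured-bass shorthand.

6/5

E# is the third of C# dominant seventh, so the chord is in first inversion.
A seventh chord in first inversion is figured 6/5/3, conventionally abbreviated 6/5.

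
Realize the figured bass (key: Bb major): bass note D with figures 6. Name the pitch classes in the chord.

The written figures 6 are shorthand for 6/3: the 3 is implied.
A third above D in this key is F.
A sixth above D in this key is Bb.
Together with the bass D, this spells Bb major in first inversion.

D, F, Bb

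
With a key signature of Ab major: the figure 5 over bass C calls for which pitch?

Counting 4 letter steps above C lands on G; in Ab major, that letter is G.

G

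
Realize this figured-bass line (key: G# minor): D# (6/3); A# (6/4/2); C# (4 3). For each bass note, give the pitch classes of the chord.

D#, F#, B | A#, B, D#, F# | C#, E, F#, A#

D# (6/3): D#, F#, B.
A# (6/4/2): A#, B, D#, F#.
C# (6/4/3): C#, E, F#, A#.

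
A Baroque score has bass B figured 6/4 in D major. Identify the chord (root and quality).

The figures 6/4 indicate a triad in second inversion.
In second inversion the root lies a fourth above the bass: a fourth above B in D major is E.
The chord tones are B, E, G, giving E minor.

E minor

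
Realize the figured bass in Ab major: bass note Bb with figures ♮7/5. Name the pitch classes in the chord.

The written figures ♮7/5 are shorthand for 7/5/3: the 3 is implied.
A third above Bb in this key is Db.
A fifth above Bb in this key is F.
A seventh above Bb in this key is Ab, made natural (A) by the ♮ figure.
Together with the bass Bb, this spells Bb minor-major seventh in root position.

Bb, Db, F, A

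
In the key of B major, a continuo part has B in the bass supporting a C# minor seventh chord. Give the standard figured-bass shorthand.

B is the seventh of C# minor seventh, so the chord is in third inversion.
A seventh chord in third inversion is figured 6/4/2, conventionally abbreviated 4/2.

4/2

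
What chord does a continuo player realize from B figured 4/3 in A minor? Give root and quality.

The figures 4/3 indicate a seventh chord in second inversion.
In second inversion the root lies a fourth above the bass: a fourth above B in A minor is E.
The chord tones are B, D, E, G, giving E minor seventh.

E minor seventh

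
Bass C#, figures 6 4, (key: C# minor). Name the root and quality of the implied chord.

The figures 6 4 indicate a triad in second inversion.
In second inversion the root lies a fourth above the bass: a fourth above C# in C# minor is F#.
The chord tones are C#, F#, A, giving F# minor.

F# minor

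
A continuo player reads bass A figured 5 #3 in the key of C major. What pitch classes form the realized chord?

A, C#, E

A third above A in this key is C, raised to C# by the sharp.
A fifth above A in this key is E.
Together with the bass A, this spells A major in root position.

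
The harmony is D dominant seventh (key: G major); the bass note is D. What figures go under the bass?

D is the root of D dominant seventh, so the chord is in root position.
A seventh chord in root position is figured 7/5/3, conventionally abbreviated 7.

7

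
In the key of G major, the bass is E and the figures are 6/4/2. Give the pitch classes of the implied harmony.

A second above E in this key is F#.
A fourth above E in this key is A.
A sixth above E in this key is C.
Together with the bass E, this spells F# half-diminished seventh in third inversion.

E, F#, A, C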